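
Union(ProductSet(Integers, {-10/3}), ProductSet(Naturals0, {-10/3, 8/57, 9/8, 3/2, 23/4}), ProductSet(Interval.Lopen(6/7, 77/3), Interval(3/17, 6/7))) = Union(ProductSet(Integers, {-10/3}), ProductSet(Interval.Lopen(6/7, 77/3), Interval(3/17, 6/7)), ProductSet(Naturals0, {-10/3, 8/57, 9/8, 3/2, 23/4}))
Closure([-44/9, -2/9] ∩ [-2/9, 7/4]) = {-2/9}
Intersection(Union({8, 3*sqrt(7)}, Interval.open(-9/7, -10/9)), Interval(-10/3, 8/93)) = Interval.open(-9/7, -10/9)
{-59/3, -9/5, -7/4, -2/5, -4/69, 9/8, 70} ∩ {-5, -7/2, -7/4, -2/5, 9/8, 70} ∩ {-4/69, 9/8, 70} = {9/8, 70}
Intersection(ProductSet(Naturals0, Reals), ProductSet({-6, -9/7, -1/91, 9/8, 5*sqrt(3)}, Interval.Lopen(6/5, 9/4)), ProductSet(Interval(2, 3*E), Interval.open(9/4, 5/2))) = EmptySet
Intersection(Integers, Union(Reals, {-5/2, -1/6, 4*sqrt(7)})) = Integers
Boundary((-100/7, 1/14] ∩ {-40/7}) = {-40/7}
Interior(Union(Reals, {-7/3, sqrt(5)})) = Reals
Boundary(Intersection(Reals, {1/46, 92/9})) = {1/46, 92/9}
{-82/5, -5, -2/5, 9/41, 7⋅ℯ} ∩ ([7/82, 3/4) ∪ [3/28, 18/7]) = {9/41}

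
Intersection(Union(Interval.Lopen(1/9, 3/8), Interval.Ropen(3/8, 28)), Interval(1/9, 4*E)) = Interval.Lopen(1/9, 4*E)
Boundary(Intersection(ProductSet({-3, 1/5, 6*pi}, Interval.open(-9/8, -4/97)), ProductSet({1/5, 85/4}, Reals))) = ProductSet({1/5}, Interval(-9/8, -4/97))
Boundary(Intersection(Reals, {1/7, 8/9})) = {1/7, 8/9}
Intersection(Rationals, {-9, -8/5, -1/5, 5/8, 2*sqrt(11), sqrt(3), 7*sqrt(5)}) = {-9, -8/5, -1/5, 5/8}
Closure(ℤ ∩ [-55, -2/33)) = {-55, -54, …, -1}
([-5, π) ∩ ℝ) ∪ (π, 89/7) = [-5, π) ∪ (π, 89/7)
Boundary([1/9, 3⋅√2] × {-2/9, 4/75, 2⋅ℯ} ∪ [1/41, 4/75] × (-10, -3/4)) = ({1/41, 4/75} × [-10, -3/4]) ∪ ([1/41, 4/75] × {-10, -3/4}) ∪ ([1/9, 3⋅√2] × {-2/9, 4/75, 2⋅ℯ})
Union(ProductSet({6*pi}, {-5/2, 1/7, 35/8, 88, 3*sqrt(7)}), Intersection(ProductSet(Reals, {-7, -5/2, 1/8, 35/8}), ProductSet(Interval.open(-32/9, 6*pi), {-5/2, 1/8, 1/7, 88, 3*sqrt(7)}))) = Union(ProductSet({6*pi}, {-5/2, 1/7, 35/8, 88, 3*sqrt(7)}), ProductSet(Interval.open(-32/9, 6*pi), {-5/2, 1/8}))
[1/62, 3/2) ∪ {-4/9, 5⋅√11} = {-4/9, 5⋅√11} ∪ [1/62, 3/2)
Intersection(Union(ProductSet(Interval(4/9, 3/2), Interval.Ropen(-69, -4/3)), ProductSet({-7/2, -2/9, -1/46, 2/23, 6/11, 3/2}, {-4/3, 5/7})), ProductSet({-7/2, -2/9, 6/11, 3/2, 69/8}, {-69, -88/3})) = ProductSet({6/11, 3/2}, {-69, -88/3})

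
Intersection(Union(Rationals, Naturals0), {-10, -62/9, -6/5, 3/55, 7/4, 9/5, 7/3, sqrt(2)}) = {-10, -62/9, -6/5, 3/55, 7/4, 9/5, 7/3}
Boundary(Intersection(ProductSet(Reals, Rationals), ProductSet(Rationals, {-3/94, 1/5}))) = ProductSet(Reals, {-3/94, 1/5})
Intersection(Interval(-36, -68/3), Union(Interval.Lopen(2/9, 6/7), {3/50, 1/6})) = EmptySet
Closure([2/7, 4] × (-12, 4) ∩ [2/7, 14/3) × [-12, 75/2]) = [2/7, 4] × [-12, 4]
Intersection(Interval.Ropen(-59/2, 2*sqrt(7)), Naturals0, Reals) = Range(0, 6, 1)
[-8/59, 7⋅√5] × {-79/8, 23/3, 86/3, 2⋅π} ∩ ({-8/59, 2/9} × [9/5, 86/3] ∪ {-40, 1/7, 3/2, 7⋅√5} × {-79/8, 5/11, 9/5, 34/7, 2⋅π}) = ({-8/59, 2/9} × {23/3, 86/3, 2⋅π}) ∪ ({1/7, 3/2, 7⋅√5} × {-79/8, 2⋅π})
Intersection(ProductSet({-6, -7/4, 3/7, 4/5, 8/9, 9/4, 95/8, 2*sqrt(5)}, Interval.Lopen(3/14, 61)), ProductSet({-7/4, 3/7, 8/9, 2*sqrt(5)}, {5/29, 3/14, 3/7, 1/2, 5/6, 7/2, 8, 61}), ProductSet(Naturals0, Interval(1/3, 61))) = EmptySet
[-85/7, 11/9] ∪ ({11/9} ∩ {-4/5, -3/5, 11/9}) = [-85/7, 11/9]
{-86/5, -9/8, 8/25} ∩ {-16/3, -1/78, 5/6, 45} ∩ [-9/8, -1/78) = ∅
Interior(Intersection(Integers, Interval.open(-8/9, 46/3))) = EmptySet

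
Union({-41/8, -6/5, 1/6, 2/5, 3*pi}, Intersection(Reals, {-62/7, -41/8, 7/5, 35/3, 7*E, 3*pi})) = {-62/7, -41/8, -6/5, 1/6, 2/5, 7/5, 35/3, 7*E, 3*pi}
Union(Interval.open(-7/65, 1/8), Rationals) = Union(Interval(-7/65, 1/8), Rationals)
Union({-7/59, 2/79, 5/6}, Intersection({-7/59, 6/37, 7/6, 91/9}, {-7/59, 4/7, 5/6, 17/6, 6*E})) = {-7/59, 2/79, 5/6}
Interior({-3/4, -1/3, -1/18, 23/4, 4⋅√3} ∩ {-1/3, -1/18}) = ∅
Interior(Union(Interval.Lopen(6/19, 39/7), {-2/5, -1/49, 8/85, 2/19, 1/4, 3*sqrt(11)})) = Interval.open(6/19, 39/7)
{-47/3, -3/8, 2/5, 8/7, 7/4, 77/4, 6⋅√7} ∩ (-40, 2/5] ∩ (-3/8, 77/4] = {2/5}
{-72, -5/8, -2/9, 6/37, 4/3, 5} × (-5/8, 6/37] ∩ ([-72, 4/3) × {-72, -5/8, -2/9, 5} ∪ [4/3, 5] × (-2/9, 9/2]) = ({-72, -5/8, -2/9, 6/37} × {-2/9}) ∪ ({4/3, 5} × (-2/9, 6/37])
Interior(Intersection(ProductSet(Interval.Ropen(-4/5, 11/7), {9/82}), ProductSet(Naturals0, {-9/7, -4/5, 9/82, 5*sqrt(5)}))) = EmptySet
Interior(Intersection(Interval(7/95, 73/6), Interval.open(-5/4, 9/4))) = Interval.open(7/95, 9/4)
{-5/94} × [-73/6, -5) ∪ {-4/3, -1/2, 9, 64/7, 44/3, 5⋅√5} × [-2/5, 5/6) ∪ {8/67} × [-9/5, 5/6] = ({-5/94} × [-73/6, -5)) ∪ ({8/67} × [-9/5, 5/6]) ∪ ({-4/3, -1/2, 9, 64/7, 44/3, 5⋅√5} × [-2/5, 5/6))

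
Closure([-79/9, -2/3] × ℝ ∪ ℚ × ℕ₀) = ([-79/9, -2/3] × ℝ) ∪ ((ℚ ∪ (-∞, -79/9] ∪ [-2/3, ∞)) × ℕ₀)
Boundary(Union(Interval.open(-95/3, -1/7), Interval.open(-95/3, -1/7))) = {-95/3, -1/7}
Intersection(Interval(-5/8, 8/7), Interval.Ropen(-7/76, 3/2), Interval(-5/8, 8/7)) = Interval(-7/76, 8/7)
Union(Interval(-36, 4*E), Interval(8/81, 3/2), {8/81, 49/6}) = Interval(-36, 4*E)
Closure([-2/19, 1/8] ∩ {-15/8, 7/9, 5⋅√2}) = ∅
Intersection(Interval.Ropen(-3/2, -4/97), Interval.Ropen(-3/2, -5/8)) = Interval.Ropen(-3/2, -5/8)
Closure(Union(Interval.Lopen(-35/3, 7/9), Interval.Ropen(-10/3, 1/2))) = Interval(-35/3, 7/9)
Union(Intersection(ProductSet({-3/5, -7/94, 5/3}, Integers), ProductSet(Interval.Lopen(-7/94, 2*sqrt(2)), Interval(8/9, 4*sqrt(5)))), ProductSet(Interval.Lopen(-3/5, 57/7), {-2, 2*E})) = Union(ProductSet({5/3}, Range(1, 9, 1)), ProductSet(Interval.Lopen(-3/5, 57/7), {-2, 2*E}))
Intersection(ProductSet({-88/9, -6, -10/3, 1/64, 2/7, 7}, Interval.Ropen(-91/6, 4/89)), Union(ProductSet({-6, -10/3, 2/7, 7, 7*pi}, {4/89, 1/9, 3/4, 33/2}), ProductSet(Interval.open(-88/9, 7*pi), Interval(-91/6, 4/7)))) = ProductSet({-6, -10/3, 1/64, 2/7, 7}, Interval.Ropen(-91/6, 4/89))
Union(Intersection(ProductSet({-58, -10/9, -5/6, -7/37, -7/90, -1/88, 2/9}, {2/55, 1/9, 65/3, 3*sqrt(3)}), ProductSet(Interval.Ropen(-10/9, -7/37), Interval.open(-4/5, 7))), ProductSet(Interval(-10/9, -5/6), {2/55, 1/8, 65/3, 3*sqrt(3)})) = Union(ProductSet({-10/9, -5/6}, {2/55, 1/9, 3*sqrt(3)}), ProductSet(Interval(-10/9, -5/6), {2/55, 1/8, 65/3, 3*sqrt(3)}))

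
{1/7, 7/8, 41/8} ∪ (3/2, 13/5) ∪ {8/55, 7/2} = {1/7, 8/55, 7/8, 7/2, 41/8} ∪ (3/2, 13/5)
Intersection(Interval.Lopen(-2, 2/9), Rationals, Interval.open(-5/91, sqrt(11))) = Intersection(Interval.Lopen(-5/91, 2/9), Rationals)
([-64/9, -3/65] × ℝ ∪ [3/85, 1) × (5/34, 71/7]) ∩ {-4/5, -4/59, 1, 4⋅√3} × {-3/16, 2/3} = {-4/5, -4/59} × {-3/16, 2/3}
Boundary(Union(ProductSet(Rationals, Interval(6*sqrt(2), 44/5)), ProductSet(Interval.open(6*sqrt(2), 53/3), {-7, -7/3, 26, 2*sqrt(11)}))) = Union(ProductSet(Interval(6*sqrt(2), 53/3), {-7, -7/3, 26, 2*sqrt(11)}), ProductSet(Reals, Interval(6*sqrt(2), 44/5)))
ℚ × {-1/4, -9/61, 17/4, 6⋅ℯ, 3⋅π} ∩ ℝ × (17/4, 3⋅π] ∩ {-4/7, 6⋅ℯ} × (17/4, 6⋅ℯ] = {-4/7} × {3⋅π}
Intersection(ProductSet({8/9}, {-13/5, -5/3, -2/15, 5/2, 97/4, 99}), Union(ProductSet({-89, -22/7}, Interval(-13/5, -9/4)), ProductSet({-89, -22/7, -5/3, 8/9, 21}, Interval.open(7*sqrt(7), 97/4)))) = EmptySet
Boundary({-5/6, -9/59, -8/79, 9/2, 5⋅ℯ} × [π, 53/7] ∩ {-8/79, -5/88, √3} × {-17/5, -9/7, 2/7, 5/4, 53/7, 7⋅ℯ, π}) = {-8/79} × {53/7, π}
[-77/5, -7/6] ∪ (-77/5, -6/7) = [-77/5, -6/7)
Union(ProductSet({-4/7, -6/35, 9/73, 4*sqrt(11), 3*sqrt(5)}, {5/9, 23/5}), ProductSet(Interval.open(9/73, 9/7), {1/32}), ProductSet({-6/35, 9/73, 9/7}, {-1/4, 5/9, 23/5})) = Union(ProductSet({-6/35, 9/73, 9/7}, {-1/4, 5/9, 23/5}), ProductSet({-4/7, -6/35, 9/73, 4*sqrt(11), 3*sqrt(5)}, {5/9, 23/5}), ProductSet(Interval.open(9/73, 9/7), {1/32}))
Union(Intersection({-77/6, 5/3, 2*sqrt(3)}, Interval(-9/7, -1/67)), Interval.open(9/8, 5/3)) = Interval.open(9/8, 5/3)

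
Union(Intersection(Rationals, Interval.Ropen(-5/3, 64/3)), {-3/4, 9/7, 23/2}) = Intersection(Interval.Ropen(-5/3, 64/3), Rationals)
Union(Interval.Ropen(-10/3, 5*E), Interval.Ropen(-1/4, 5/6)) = Interval.Ropen(-10/3, 5*E)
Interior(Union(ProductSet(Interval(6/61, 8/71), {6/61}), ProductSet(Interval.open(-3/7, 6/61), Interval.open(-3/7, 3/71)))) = ProductSet(Interval.open(-3/7, 6/61), Interval.open(-3/7, 3/71))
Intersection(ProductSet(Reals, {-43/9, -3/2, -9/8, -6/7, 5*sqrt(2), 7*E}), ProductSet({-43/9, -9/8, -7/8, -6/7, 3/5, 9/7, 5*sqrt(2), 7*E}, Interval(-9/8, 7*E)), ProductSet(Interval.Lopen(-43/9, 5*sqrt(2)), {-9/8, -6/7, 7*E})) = ProductSet({-9/8, -7/8, -6/7, 3/5, 9/7, 5*sqrt(2)}, {-9/8, -6/7, 7*E})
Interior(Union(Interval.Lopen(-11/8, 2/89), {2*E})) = Interval.open(-11/8, 2/89)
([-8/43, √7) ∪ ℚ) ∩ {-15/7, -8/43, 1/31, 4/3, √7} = {-15/7, -8/43, 1/31, 4/3}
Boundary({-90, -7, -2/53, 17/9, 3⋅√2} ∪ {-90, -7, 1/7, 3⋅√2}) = {-90, -7, -2/53, 1/7, 17/9, 3⋅√2}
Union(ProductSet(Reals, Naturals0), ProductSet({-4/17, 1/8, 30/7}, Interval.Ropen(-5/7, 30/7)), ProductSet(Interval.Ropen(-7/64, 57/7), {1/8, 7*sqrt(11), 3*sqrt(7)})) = Union(ProductSet({-4/17, 1/8, 30/7}, Interval.Ropen(-5/7, 30/7)), ProductSet(Interval.Ropen(-7/64, 57/7), {1/8, 7*sqrt(11), 3*sqrt(7)}), ProductSet(Reals, Naturals0))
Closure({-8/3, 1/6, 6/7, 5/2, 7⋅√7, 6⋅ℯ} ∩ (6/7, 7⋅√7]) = {5/2, 7⋅√7, 6⋅ℯ}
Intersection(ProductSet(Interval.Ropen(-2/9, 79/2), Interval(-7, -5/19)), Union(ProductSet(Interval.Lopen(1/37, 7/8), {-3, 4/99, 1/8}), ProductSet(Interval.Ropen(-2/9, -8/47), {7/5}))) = ProductSet(Interval.Lopen(1/37, 7/8), {-3})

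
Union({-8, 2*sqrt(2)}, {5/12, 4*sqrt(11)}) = {-8, 5/12, 4*sqrt(11), 2*sqrt(2)}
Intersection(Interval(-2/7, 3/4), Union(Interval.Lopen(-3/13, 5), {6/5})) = Interval.Lopen(-3/13, 3/4)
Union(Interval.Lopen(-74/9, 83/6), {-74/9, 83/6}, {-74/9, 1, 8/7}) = Interval(-74/9, 83/6)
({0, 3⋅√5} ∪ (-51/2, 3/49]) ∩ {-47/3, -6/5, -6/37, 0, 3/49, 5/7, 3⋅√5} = {-47/3, -6/5, -6/37, 0, 3/49, 3⋅√5}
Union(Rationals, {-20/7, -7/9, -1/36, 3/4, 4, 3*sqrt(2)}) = Union({3*sqrt(2)}, Rationals)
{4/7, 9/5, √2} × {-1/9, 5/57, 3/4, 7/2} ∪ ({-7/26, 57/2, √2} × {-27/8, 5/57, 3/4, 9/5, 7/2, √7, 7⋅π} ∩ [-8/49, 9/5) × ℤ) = {4/7, 9/5, √2} × {-1/9, 5/57, 3/4, 7/2}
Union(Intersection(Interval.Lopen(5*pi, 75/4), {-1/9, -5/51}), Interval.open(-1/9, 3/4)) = Interval.open(-1/9, 3/4)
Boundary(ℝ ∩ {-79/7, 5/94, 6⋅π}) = {-79/7, 5/94, 6⋅π}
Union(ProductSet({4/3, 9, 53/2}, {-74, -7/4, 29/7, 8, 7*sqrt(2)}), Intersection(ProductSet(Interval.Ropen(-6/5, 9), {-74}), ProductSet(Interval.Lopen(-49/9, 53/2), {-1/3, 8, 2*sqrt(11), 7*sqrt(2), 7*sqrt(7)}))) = ProductSet({4/3, 9, 53/2}, {-74, -7/4, 29/7, 8, 7*sqrt(2)})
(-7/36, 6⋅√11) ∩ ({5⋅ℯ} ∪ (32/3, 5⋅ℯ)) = (32/3, 5⋅ℯ]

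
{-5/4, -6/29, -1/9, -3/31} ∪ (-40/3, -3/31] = (-40/3, -3/31]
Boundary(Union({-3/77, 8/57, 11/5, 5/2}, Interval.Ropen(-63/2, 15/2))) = {-63/2, 15/2}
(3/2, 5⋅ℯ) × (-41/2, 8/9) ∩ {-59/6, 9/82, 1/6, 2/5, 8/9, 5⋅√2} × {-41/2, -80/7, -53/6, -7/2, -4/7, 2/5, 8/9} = {5⋅√2} × {-80/7, -53/6, -7/2, -4/7, 2/5}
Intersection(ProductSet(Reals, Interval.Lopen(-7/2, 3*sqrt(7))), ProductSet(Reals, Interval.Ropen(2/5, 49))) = ProductSet(Reals, Interval(2/5, 3*sqrt(7)))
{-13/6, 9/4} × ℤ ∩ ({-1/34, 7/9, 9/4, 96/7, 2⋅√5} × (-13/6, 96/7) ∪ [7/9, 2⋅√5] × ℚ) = {9/4} × ℤ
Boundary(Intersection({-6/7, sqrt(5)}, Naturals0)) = EmptySet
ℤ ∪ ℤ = ℤ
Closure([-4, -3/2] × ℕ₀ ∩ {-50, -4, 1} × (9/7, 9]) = {-4} × {2, 3, …, 9}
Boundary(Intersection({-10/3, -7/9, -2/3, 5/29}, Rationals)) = {-10/3, -7/9, -2/3, 5/29}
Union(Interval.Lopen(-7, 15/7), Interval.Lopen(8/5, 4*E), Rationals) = Union(Interval(-7, 4*E), Rationals)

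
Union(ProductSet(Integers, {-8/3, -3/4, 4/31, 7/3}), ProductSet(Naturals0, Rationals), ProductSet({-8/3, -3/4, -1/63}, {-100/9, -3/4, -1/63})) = Union(ProductSet({-8/3, -3/4, -1/63}, {-100/9, -3/4, -1/63}), ProductSet(Integers, {-8/3, -3/4, 4/31, 7/3}), ProductSet(Naturals0, Rationals))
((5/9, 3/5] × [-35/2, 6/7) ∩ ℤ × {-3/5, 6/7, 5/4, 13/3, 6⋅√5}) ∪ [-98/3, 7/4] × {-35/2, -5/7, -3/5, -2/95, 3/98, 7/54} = [-98/3, 7/4] × {-35/2, -5/7, -3/5, -2/95, 3/98, 7/54}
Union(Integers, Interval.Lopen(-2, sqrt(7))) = Union(Integers, Interval(-2, sqrt(7)))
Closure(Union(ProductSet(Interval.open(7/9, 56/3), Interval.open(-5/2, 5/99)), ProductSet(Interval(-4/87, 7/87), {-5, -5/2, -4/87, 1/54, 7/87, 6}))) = Union(ProductSet({7/9, 56/3}, Interval(-5/2, 5/99)), ProductSet(Interval(-4/87, 7/87), {-5, -5/2, -4/87, 1/54, 7/87, 6}), ProductSet(Interval(7/9, 56/3), {-5/2, 5/99}), ProductSet(Interval.open(7/9, 56/3), Interval.open(-5/2, 5/99)))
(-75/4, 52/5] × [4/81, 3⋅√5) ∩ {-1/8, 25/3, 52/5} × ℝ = {-1/8, 25/3, 52/5} × [4/81, 3⋅√5)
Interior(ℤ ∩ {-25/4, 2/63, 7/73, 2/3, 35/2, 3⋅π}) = ∅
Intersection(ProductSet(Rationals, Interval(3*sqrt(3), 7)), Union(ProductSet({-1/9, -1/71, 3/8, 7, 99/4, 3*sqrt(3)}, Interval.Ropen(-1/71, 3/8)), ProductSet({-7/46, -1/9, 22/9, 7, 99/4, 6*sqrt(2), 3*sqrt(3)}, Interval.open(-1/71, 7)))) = ProductSet({-7/46, -1/9, 22/9, 7, 99/4}, Interval.Ropen(3*sqrt(3), 7))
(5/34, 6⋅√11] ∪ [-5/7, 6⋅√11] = [-5/7, 6⋅√11]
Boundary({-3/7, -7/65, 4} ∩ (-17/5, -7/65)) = {-3/7}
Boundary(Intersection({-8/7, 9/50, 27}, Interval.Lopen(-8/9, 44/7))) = {9/50}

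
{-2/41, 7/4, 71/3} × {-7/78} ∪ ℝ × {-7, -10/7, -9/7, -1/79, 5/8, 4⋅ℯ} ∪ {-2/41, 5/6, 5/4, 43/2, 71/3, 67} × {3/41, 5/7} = ({-2/41, 7/4, 71/3} × {-7/78}) ∪ ({-2/41, 5/6, 5/4, 43/2, 71/3, 67} × {3/41, 5/7}) ∪ (ℝ × {-7, -10/7, -9/7, -1/79, 5/8, 4⋅ℯ})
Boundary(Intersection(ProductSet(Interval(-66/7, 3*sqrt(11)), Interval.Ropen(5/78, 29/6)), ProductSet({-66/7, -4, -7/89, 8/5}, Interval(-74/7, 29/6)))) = ProductSet({-66/7, -4, -7/89, 8/5}, Interval(5/78, 29/6))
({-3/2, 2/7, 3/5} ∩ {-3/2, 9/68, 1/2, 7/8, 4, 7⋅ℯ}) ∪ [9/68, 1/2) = {-3/2} ∪ [9/68, 1/2)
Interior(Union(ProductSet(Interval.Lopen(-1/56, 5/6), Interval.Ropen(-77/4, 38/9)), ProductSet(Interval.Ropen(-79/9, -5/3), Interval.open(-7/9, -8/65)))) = Union(ProductSet(Interval.open(-79/9, -5/3), Interval.open(-7/9, -8/65)), ProductSet(Interval.open(-1/56, 5/6), Interval.open(-77/4, 38/9)))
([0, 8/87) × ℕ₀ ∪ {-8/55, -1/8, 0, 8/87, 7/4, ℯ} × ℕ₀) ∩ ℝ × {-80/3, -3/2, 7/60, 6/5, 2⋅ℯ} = ∅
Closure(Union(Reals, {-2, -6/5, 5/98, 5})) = Reals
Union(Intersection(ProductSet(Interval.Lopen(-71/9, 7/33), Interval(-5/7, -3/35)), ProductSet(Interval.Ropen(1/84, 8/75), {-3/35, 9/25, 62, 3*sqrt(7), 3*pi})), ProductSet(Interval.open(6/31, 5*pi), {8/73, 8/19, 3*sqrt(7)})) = Union(ProductSet(Interval.Ropen(1/84, 8/75), {-3/35}), ProductSet(Interval.open(6/31, 5*pi), {8/73, 8/19, 3*sqrt(7)}))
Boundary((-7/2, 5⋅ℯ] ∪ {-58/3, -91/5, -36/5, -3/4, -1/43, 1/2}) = {-58/3, -91/5, -36/5, -7/2, 5⋅ℯ}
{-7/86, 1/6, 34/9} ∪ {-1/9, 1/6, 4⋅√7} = {-1/9, -7/86, 1/6, 34/9, 4⋅√7}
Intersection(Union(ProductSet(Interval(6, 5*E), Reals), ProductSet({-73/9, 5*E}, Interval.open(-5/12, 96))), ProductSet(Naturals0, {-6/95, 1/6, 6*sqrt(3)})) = ProductSet(Range(6, 14, 1), {-6/95, 1/6, 6*sqrt(3)})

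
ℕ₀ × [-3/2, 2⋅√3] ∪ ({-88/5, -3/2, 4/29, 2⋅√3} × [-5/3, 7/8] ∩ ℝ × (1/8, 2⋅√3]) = (ℕ₀ × [-3/2, 2⋅√3]) ∪ ({-88/5, -3/2, 4/29, 2⋅√3} × (1/8, 7/8])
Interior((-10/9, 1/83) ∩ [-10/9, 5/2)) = (-10/9, 1/83)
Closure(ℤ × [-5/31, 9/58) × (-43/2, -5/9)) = ℤ × [-5/31, 9/58] × [-43/2, -5/9]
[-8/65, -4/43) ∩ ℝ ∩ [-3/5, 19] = [-8/65, -4/43)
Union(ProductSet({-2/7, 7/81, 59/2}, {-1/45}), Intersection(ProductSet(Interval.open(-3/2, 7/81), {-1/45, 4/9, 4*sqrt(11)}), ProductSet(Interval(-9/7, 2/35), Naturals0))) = ProductSet({-2/7, 7/81, 59/2}, {-1/45})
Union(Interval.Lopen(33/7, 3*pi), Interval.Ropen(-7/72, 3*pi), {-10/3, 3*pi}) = Union({-10/3}, Interval(-7/72, 3*pi))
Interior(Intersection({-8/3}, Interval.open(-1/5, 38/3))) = EmptySet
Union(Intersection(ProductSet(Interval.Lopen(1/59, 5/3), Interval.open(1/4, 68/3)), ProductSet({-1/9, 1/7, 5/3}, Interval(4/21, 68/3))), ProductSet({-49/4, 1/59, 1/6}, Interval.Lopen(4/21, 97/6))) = Union(ProductSet({1/7, 5/3}, Interval.open(1/4, 68/3)), ProductSet({-49/4, 1/59, 1/6}, Interval.Lopen(4/21, 97/6)))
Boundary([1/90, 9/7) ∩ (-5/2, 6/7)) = {1/90, 6/7}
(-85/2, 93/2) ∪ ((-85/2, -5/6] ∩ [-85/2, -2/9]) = (-85/2, 93/2)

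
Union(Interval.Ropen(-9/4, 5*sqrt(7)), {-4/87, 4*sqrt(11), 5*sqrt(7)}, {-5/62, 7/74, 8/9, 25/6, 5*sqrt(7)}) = Union({4*sqrt(11)}, Interval(-9/4, 5*sqrt(7)))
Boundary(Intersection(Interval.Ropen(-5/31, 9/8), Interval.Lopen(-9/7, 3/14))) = {-5/31, 3/14}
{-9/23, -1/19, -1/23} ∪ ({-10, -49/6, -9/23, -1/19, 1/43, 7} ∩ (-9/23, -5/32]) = {-9/23, -1/19, -1/23}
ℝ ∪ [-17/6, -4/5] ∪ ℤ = (-∞, ∞)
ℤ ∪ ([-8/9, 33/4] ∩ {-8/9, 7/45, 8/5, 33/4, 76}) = ℤ ∪ {-8/9, 7/45, 8/5, 33/4}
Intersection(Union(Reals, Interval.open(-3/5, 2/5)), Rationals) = Intersection(Interval(-oo, oo), Rationals)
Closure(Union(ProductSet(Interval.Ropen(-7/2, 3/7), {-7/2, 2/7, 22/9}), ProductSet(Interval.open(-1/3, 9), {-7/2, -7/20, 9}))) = Union(ProductSet(Interval(-7/2, 3/7), {-7/2, 2/7, 22/9}), ProductSet(Interval(-1/3, 9), {-7/2, -7/20, 9}))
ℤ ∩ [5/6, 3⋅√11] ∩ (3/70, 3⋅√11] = {1, 2, …, 9}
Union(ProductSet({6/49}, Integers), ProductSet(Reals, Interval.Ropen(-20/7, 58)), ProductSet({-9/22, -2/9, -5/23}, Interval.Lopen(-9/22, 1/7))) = Union(ProductSet({6/49}, Integers), ProductSet(Reals, Interval.Ropen(-20/7, 58)))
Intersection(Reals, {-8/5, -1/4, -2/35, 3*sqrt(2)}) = {-8/5, -1/4, -2/35, 3*sqrt(2)}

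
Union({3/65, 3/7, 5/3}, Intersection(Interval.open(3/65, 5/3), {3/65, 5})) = {3/65, 3/7, 5/3}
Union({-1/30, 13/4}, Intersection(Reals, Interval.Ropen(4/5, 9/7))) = Union({-1/30, 13/4}, Interval.Ropen(4/5, 9/7))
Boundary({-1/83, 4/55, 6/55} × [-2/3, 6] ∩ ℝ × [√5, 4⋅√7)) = {-1/83, 4/55, 6/55} × [√5, 6]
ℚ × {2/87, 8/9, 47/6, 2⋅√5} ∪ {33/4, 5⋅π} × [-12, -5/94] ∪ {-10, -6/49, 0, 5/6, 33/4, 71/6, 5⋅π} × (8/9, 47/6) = ({33/4, 5⋅π} × [-12, -5/94]) ∪ (ℚ × {2/87, 8/9, 47/6, 2⋅√5}) ∪ ({-10, -6/49, 0, 5/6, 33/4, 71/6, 5⋅π} × (8/9, 47/6))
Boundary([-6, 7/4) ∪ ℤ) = {7/4} ∪ (ℤ \ (-6, 7/4))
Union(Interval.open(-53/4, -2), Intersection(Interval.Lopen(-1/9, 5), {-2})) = Interval.open(-53/4, -2)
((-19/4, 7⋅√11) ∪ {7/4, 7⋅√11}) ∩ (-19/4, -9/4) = (-19/4, -9/4)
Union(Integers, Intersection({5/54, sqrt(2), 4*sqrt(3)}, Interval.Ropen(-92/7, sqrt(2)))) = Union({5/54}, Integers)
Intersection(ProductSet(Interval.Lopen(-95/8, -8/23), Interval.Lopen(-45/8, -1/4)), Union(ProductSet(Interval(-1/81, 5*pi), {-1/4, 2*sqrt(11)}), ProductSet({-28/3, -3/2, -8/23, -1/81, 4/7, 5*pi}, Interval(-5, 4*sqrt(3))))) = ProductSet({-28/3, -3/2, -8/23}, Interval(-5, -1/4))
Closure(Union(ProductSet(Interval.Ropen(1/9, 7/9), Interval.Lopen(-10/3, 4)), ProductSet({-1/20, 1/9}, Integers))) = Union(ProductSet({-1/20, 1/9}, Integers), ProductSet({1/9, 7/9}, Interval(-10/3, 4)), ProductSet(Interval(1/9, 7/9), {-10/3, 4}), ProductSet(Interval.Ropen(1/9, 7/9), Interval.Lopen(-10/3, 4)))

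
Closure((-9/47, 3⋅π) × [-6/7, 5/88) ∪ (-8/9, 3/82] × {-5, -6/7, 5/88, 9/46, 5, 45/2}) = ({-9/47, 3⋅π} × [-6/7, 5/88]) ∪ ([-9/47, 3⋅π] × {-6/7, 5/88}) ∪ ([-8/9, 3/82] × {-5, -6/7, 5/88, 9/46, 5, 45/2}) ∪ ((-9/47, 3⋅π) × [-6/7, 5/88))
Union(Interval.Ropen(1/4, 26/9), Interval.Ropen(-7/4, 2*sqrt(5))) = Interval.Ropen(-7/4, 2*sqrt(5))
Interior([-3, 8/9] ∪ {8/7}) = (-3, 8/9)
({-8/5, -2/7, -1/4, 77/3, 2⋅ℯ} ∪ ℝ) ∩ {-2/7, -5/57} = {-2/7, -5/57}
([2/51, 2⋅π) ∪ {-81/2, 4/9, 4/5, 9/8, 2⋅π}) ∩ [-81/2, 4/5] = {-81/2} ∪ [2/51, 4/5]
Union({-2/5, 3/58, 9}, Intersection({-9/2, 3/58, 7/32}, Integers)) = {-2/5, 3/58, 9}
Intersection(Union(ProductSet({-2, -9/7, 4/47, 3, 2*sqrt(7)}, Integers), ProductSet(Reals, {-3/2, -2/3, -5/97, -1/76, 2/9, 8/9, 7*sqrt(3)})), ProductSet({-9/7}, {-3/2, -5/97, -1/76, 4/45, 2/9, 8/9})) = ProductSet({-9/7}, {-3/2, -5/97, -1/76, 2/9, 8/9})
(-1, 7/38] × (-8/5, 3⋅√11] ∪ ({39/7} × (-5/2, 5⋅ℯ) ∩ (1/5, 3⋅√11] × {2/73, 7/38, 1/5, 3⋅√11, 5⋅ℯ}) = ({39/7} × {2/73, 7/38, 1/5, 3⋅√11}) ∪ ((-1, 7/38] × (-8/5, 3⋅√11])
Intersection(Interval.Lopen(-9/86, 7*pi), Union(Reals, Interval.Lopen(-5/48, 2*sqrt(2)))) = Interval.Lopen(-9/86, 7*pi)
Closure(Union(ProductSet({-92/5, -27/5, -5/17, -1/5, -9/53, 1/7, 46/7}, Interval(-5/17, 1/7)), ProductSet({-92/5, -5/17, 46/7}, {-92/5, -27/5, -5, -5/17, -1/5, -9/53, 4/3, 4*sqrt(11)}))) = Union(ProductSet({-92/5, -5/17, 46/7}, {-92/5, -27/5, -5, -5/17, -1/5, -9/53, 4/3, 4*sqrt(11)}), ProductSet({-92/5, -27/5, -5/17, -1/5, -9/53, 1/7, 46/7}, Interval(-5/17, 1/7)))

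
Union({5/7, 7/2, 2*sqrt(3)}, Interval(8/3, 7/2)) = Union({5/7}, Interval(8/3, 7/2))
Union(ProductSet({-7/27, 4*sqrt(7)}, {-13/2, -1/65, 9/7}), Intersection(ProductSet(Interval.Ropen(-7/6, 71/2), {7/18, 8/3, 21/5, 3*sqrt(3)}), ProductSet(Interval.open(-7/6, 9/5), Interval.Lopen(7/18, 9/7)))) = ProductSet({-7/27, 4*sqrt(7)}, {-13/2, -1/65, 9/7})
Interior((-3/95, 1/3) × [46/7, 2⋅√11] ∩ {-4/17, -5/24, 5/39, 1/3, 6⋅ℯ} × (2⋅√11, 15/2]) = ∅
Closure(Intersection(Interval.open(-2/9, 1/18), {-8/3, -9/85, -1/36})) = {-9/85, -1/36}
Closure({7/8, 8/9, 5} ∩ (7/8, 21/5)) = {8/9}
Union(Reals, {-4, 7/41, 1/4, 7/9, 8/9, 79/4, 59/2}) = Reals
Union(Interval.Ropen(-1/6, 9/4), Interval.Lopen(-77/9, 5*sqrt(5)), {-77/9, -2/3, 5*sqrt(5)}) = Interval(-77/9, 5*sqrt(5))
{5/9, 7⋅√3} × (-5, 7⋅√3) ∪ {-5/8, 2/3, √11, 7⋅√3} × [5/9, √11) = ({5/9, 7⋅√3} × (-5, 7⋅√3)) ∪ ({-5/8, 2/3, √11, 7⋅√3} × [5/9, √11))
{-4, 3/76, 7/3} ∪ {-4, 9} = {-4, 3/76, 7/3, 9}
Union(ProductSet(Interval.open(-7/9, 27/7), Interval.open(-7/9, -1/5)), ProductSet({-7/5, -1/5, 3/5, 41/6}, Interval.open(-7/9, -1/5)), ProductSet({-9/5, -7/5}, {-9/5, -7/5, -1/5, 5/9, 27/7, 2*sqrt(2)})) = Union(ProductSet({-9/5, -7/5}, {-9/5, -7/5, -1/5, 5/9, 27/7, 2*sqrt(2)}), ProductSet(Union({-7/5, 41/6}, Interval.open(-7/9, 27/7)), Interval.open(-7/9, -1/5)))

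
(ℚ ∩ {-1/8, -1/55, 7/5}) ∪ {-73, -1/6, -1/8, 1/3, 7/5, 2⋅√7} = {-73, -1/6, -1/8, -1/55, 1/3, 7/5, 2⋅√7}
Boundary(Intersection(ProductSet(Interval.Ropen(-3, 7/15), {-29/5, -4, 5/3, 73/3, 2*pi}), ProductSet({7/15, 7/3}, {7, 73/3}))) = EmptySet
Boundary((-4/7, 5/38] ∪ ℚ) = (-∞, -4/7] ∪ [5/38, ∞)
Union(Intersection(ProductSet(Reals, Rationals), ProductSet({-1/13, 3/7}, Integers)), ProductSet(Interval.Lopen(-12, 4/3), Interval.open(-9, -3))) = Union(ProductSet({-1/13, 3/7}, Integers), ProductSet(Interval.Lopen(-12, 4/3), Interval.open(-9, -3)))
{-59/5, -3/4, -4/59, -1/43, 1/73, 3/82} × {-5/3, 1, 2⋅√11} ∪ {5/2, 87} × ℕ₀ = ({5/2, 87} × ℕ₀) ∪ ({-59/5, -3/4, -4/59, -1/43, 1/73, 3/82} × {-5/3, 1, 2⋅√11})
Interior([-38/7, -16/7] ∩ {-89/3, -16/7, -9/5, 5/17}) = ∅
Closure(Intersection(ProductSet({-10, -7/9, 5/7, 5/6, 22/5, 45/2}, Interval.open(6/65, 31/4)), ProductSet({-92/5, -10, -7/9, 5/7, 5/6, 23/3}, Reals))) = ProductSet({-10, -7/9, 5/7, 5/6}, Interval(6/65, 31/4))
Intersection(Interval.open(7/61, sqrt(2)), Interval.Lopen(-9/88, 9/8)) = Interval.Lopen(7/61, 9/8)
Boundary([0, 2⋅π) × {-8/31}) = [0, 2⋅π] × {-8/31}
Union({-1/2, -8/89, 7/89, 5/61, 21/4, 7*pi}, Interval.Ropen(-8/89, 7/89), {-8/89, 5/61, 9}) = Union({-1/2, 5/61, 21/4, 9, 7*pi}, Interval(-8/89, 7/89))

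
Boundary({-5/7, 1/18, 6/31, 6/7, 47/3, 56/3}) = {-5/7, 1/18, 6/31, 6/7, 47/3, 56/3}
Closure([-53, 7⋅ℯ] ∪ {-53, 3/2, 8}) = [-53, 7⋅ℯ]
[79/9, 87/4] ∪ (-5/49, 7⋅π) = (-5/49, 7⋅π)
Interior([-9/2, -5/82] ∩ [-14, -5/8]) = (-9/2, -5/8)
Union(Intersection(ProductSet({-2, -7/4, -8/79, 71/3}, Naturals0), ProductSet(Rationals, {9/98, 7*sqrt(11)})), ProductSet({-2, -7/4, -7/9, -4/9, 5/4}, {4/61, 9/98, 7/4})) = ProductSet({-2, -7/4, -7/9, -4/9, 5/4}, {4/61, 9/98, 7/4})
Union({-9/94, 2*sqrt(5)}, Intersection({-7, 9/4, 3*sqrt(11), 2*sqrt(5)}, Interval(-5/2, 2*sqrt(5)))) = {-9/94, 9/4, 2*sqrt(5)}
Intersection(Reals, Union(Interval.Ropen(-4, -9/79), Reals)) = Reals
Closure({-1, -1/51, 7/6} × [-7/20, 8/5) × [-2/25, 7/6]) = {-1, -1/51, 7/6} × [-7/20, 8/5] × [-2/25, 7/6]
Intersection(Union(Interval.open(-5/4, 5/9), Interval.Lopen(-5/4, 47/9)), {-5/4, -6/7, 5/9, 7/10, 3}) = {-6/7, 5/9, 7/10, 3}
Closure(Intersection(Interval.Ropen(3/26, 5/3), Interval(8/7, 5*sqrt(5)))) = Interval(8/7, 5/3)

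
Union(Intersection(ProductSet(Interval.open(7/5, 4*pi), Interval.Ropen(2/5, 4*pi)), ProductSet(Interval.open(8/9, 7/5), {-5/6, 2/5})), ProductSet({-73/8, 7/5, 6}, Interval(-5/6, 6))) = ProductSet({-73/8, 7/5, 6}, Interval(-5/6, 6))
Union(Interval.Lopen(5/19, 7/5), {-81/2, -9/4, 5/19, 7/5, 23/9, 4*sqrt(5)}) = Union({-81/2, -9/4, 23/9, 4*sqrt(5)}, Interval(5/19, 7/5))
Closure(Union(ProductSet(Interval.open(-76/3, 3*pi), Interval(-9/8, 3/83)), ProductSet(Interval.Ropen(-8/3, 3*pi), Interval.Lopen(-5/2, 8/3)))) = Union(ProductSet({3*pi}, Interval(-5/2, 8/3)), ProductSet({-8/3, 3*pi}, Union(Interval(-5/2, -9/8), Interval(3/83, 8/3))), ProductSet(Interval(-76/3, 3*pi), Interval(-9/8, 3/83)), ProductSet(Interval(-8/3, 3*pi), {-5/2, 8/3}), ProductSet(Interval.Ropen(-8/3, 3*pi), Interval.Lopen(-5/2, 8/3)))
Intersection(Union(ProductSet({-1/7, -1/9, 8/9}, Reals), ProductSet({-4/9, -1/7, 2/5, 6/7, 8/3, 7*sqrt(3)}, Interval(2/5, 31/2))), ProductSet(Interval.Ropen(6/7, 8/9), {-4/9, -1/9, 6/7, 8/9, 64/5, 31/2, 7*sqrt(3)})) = ProductSet({6/7}, {6/7, 8/9, 64/5, 31/2, 7*sqrt(3)})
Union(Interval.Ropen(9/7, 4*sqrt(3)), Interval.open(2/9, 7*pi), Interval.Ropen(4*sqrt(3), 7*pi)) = Interval.open(2/9, 7*pi)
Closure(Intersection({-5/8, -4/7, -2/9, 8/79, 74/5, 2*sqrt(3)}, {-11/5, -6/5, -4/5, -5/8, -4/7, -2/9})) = {-5/8, -4/7, -2/9}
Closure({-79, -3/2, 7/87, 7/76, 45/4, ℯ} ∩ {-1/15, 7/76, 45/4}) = {7/76, 45/4}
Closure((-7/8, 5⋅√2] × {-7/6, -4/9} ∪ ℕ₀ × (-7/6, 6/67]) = (ℕ₀ × [-7/6, 6/67]) ∪ ([-7/8, 5⋅√2] × {-7/6, -4/9})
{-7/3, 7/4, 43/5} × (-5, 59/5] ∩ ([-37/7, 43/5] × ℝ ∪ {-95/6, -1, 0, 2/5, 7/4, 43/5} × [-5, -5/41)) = {-7/3, 7/4, 43/5} × (-5, 59/5]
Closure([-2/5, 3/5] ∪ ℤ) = ℤ ∪ [-2/5, 3/5]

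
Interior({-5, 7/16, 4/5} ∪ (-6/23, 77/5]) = (-6/23, 77/5)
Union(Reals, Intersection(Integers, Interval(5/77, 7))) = Union(Range(1, 8, 1), Reals)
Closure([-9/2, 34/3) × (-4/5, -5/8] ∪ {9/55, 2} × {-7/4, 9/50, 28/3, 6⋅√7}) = ({-9/2, 34/3} × [-4/5, -5/8]) ∪ ([-9/2, 34/3] × {-4/5, -5/8}) ∪ ([-9/2, 34/3) × (-4/5, -5/8]) ∪ ({9/55, 2} × {-7/4, 9/50, 28/3, 6⋅√7})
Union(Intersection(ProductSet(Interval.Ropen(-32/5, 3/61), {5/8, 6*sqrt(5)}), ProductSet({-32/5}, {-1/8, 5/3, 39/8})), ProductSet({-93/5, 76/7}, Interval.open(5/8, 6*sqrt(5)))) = ProductSet({-93/5, 76/7}, Interval.open(5/8, 6*sqrt(5)))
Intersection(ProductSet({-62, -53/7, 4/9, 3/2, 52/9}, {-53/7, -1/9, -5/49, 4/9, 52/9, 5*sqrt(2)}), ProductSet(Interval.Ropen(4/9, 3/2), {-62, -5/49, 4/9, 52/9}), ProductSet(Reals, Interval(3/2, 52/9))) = ProductSet({4/9}, {52/9})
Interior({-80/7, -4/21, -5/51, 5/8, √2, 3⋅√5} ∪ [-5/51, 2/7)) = (-5/51, 2/7)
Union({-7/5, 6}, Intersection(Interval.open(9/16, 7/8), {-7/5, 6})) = {-7/5, 6}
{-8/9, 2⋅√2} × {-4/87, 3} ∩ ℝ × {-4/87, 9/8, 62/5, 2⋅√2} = {-8/9, 2⋅√2} × {-4/87}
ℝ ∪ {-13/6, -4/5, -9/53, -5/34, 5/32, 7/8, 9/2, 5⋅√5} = ℝ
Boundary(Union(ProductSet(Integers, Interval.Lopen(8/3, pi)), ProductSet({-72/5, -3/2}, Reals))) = Union(ProductSet({-72/5, -3/2}, Reals), ProductSet(Integers, Interval(8/3, pi)))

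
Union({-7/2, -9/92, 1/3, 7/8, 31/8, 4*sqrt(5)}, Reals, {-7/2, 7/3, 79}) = Reals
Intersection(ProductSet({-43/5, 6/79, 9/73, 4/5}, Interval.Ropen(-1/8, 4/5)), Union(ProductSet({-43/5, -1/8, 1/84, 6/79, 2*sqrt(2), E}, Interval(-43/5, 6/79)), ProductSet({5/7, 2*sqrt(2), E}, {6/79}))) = ProductSet({-43/5, 6/79}, Interval(-1/8, 6/79))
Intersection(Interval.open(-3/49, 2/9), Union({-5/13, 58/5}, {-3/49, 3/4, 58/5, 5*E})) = EmptySet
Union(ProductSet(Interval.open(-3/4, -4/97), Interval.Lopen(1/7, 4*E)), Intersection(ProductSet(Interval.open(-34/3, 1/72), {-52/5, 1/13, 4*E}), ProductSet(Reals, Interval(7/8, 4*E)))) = Union(ProductSet(Interval.open(-34/3, 1/72), {4*E}), ProductSet(Interval.open(-3/4, -4/97), Interval.Lopen(1/7, 4*E)))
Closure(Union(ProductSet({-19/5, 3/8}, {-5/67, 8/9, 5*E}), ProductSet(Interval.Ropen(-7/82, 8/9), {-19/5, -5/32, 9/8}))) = Union(ProductSet({-19/5, 3/8}, {-5/67, 8/9, 5*E}), ProductSet(Interval(-7/82, 8/9), {-19/5, -5/32, 9/8}))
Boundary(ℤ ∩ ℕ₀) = ℕ₀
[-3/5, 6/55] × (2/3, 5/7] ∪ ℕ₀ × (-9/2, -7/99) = (ℕ₀ × (-9/2, -7/99)) ∪ ([-3/5, 6/55] × (2/3, 5/7])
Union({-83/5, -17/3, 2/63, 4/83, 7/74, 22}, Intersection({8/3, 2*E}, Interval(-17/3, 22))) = {-83/5, -17/3, 2/63, 4/83, 7/74, 8/3, 22, 2*E}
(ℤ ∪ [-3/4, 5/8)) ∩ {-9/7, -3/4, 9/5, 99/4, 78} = {-3/4, 78}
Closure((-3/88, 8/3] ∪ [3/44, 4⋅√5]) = [-3/88, 4⋅√5]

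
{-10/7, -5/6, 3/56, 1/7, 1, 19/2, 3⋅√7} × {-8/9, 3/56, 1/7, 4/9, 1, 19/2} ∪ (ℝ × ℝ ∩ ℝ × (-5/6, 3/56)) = (ℝ × (-5/6, 3/56)) ∪ ({-10/7, -5/6, 3/56, 1/7, 1, 19/2, 3⋅√7} × {-8/9, 3/56, 1/7, 4/9, 1, 19/2})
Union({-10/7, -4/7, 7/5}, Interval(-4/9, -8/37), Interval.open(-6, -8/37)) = Union({7/5}, Interval.Lopen(-6, -8/37))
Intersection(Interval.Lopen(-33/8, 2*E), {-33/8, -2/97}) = {-2/97}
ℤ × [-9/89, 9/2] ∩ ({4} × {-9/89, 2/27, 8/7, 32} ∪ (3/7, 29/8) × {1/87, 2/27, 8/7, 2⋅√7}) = ({4} × {-9/89, 2/27, 8/7}) ∪ ({1, 2, 3} × {1/87, 2/27, 8/7})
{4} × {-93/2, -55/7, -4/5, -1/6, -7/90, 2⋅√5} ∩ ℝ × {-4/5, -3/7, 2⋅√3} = {4} × {-4/5}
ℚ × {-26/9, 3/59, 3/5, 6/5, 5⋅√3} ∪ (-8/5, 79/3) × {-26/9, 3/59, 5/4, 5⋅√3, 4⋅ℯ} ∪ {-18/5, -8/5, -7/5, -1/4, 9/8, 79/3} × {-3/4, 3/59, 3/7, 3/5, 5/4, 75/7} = (ℚ × {-26/9, 3/59, 3/5, 6/5, 5⋅√3}) ∪ ({-18/5, -8/5, -7/5, -1/4, 9/8, 79/3} × {-3/4, 3/59, 3/7, 3/5, 5/4, 75/7}) ∪ ((-8/5, 79/3) × {-26/9, 3/59, 5/4, 5⋅√3, 4⋅ℯ})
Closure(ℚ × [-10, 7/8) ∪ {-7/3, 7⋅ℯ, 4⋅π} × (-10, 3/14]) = ℝ × [-10, 7/8]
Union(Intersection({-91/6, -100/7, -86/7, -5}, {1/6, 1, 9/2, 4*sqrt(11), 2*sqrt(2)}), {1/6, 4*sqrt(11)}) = {1/6, 4*sqrt(11)}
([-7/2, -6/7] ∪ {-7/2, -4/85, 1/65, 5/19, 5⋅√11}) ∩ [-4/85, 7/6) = {-4/85, 1/65, 5/19}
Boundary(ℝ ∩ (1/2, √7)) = {1/2, √7}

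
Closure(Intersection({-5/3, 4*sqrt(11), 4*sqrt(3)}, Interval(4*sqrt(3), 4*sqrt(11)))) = {4*sqrt(11), 4*sqrt(3)}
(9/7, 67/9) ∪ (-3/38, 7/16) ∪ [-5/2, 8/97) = [-5/2, 7/16) ∪ (9/7, 67/9)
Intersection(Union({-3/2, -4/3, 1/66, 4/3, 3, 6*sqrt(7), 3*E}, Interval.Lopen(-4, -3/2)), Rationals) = Union({-4/3, 1/66, 4/3, 3}, Intersection(Interval.Lopen(-4, -3/2), Rationals))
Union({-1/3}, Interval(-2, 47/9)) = Interval(-2, 47/9)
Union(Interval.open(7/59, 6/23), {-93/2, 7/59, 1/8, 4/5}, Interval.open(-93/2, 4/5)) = Interval(-93/2, 4/5)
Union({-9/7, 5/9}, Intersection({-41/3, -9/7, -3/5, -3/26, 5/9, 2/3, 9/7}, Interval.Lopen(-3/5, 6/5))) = {-9/7, -3/26, 5/9, 2/3}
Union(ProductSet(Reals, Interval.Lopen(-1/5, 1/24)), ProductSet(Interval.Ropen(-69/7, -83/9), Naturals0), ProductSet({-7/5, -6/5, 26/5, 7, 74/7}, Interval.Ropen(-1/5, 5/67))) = Union(ProductSet({-7/5, -6/5, 26/5, 7, 74/7}, Interval.Ropen(-1/5, 5/67)), ProductSet(Interval.Ropen(-69/7, -83/9), Naturals0), ProductSet(Reals, Interval.Lopen(-1/5, 1/24)))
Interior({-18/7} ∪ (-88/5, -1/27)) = (-88/5, -1/27)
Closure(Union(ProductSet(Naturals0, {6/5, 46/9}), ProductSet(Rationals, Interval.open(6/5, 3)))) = Union(ProductSet(Naturals0, {6/5, 46/9}), ProductSet(Reals, Interval(6/5, 3)))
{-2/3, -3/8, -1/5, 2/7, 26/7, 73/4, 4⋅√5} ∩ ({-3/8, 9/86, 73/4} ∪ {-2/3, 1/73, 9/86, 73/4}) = {-2/3, -3/8, 73/4}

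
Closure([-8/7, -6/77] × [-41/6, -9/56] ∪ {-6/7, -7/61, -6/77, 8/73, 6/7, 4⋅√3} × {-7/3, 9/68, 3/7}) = ([-8/7, -6/77] × [-41/6, -9/56]) ∪ ({-6/7, -7/61, -6/77, 8/73, 6/7, 4⋅√3} × {-7/3, 9/68, 3/7})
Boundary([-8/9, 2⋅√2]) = {-8/9, 2⋅√2}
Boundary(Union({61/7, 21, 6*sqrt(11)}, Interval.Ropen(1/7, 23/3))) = {1/7, 23/3, 61/7, 21, 6*sqrt(11)}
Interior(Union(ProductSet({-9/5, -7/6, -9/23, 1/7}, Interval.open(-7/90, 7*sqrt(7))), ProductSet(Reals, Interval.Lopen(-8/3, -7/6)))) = ProductSet(Reals, Interval.open(-8/3, -7/6))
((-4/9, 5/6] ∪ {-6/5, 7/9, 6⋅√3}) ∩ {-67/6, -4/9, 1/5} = {1/5}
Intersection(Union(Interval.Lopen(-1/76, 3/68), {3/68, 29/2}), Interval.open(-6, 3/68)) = Interval.open(-1/76, 3/68)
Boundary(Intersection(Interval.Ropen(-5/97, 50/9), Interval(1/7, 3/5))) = {1/7, 3/5}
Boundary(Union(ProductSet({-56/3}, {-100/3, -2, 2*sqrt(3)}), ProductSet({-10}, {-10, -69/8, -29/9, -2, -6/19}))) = Union(ProductSet({-56/3}, {-100/3, -2, 2*sqrt(3)}), ProductSet({-10}, {-10, -69/8, -29/9, -2, -6/19}))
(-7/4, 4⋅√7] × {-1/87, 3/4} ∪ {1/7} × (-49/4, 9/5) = ({1/7} × (-49/4, 9/5)) ∪ ((-7/4, 4⋅√7] × {-1/87, 3/4})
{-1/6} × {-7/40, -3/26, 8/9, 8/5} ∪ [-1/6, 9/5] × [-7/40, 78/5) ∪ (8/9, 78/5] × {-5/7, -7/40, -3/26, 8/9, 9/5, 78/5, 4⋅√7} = ([-1/6, 9/5] × [-7/40, 78/5)) ∪ ((8/9, 78/5] × {-5/7, -7/40, -3/26, 8/9, 9/5, 78/5, 4⋅√7})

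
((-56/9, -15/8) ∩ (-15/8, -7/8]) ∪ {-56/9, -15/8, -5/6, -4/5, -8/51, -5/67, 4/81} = {-56/9, -15/8, -5/6, -4/5, -8/51, -5/67, 4/81}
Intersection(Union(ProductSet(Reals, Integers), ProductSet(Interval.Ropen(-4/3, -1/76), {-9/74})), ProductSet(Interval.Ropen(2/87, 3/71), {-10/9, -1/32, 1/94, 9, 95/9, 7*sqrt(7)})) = ProductSet(Interval.Ropen(2/87, 3/71), {9})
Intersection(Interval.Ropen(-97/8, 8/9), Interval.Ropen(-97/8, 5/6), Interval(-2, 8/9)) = Interval.Ropen(-2, 5/6)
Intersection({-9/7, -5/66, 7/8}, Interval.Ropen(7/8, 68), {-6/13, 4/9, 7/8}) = {7/8}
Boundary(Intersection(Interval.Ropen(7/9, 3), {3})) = EmptySet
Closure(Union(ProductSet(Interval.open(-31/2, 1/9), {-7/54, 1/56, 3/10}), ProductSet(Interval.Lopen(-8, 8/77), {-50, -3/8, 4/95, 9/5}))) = Union(ProductSet(Interval(-31/2, 1/9), {-7/54, 1/56, 3/10}), ProductSet(Interval(-8, 8/77), {-50, -3/8, 4/95, 9/5}))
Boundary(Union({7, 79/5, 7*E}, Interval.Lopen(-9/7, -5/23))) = {-9/7, -5/23, 7, 79/5, 7*E}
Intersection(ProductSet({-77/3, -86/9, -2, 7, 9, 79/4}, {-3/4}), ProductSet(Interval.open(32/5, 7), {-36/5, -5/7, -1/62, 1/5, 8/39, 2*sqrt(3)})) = EmptySet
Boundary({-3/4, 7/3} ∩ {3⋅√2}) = ∅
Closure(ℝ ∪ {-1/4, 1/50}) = ℝ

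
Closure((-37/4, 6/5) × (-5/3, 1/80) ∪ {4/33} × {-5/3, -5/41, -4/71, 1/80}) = ({4/33} × {-5/3, -5/41, -4/71, 1/80}) ∪ ({-37/4, 6/5} × [-5/3, 1/80]) ∪ ([-37/4, 6/5] × {-5/3, 1/80}) ∪ ((-37/4, 6/5) × (-5/3, 1/80))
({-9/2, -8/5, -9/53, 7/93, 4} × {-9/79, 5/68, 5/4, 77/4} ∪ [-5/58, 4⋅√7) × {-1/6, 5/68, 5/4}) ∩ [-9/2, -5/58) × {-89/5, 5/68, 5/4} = {-9/2, -8/5, -9/53} × {5/68, 5/4}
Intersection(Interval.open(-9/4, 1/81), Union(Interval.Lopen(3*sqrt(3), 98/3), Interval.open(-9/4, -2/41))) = Interval.open(-9/4, -2/41)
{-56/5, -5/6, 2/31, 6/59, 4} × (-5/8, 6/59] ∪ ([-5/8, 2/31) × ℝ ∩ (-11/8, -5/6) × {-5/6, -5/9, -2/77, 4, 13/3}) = {-56/5, -5/6, 2/31, 6/59, 4} × (-5/8, 6/59]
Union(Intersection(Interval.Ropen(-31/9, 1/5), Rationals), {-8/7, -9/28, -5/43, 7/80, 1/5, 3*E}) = Union({1/5, 3*E}, Intersection(Interval.Ropen(-31/9, 1/5), Rationals))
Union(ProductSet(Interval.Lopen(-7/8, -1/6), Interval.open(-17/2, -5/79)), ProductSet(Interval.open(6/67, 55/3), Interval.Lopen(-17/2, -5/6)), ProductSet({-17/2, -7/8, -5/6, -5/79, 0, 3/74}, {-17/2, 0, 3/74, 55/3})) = Union(ProductSet({-17/2, -7/8, -5/6, -5/79, 0, 3/74}, {-17/2, 0, 3/74, 55/3}), ProductSet(Interval.Lopen(-7/8, -1/6), Interval.open(-17/2, -5/79)), ProductSet(Interval.open(6/67, 55/3), Interval.Lopen(-17/2, -5/6)))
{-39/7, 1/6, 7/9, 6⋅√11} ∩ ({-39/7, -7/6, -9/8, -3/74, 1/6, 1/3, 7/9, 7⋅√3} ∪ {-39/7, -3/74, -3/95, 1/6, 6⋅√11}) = {-39/7, 1/6, 7/9, 6⋅√11}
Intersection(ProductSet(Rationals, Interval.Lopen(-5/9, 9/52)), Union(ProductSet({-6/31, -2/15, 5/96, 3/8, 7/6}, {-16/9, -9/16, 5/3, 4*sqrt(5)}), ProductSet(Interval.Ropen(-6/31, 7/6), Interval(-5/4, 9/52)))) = ProductSet(Intersection(Interval.Ropen(-6/31, 7/6), Rationals), Interval.Lopen(-5/9, 9/52))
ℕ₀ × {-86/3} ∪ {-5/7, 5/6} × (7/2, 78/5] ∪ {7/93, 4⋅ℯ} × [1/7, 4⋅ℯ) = (ℕ₀ × {-86/3}) ∪ ({-5/7, 5/6} × (7/2, 78/5]) ∪ ({7/93, 4⋅ℯ} × [1/7, 4⋅ℯ))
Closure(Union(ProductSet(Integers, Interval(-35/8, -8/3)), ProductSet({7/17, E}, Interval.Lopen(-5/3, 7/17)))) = Union(ProductSet({7/17, E}, Interval(-5/3, 7/17)), ProductSet(Integers, Interval(-35/8, -8/3)))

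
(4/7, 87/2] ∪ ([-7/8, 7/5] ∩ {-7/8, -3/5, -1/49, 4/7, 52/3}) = {-7/8, -3/5, -1/49} ∪ [4/7, 87/2]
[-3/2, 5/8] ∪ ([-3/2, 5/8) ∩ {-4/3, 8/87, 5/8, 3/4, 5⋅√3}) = [-3/2, 5/8]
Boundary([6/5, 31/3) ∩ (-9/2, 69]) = {6/5, 31/3}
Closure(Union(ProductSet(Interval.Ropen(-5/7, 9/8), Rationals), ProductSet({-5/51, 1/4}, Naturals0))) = ProductSet(Interval(-5/7, 9/8), Reals)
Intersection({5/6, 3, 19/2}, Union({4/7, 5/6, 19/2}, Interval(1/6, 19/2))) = {5/6, 3, 19/2}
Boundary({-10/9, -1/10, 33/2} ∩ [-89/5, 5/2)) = {-10/9, -1/10}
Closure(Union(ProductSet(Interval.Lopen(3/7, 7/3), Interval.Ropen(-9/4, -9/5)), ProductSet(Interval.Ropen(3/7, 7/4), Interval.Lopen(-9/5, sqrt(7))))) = Union(ProductSet({3/7, 7/4}, Interval(-9/5, sqrt(7))), ProductSet({3/7, 7/3}, Interval(-9/4, -9/5)), ProductSet(Interval(3/7, 7/4), {-9/5, sqrt(7)}), ProductSet(Interval.Ropen(3/7, 7/4), Interval.Lopen(-9/5, sqrt(7))), ProductSet(Interval(3/7, 7/3), {-9/4, -9/5}), ProductSet(Interval.Lopen(3/7, 7/3), Interval.Ropen(-9/4, -9/5)))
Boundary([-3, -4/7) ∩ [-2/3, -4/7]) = {-2/3, -4/7}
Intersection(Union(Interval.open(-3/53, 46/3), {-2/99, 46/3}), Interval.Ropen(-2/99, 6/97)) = Interval.Ropen(-2/99, 6/97)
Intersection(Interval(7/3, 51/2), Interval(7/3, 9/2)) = Interval(7/3, 9/2)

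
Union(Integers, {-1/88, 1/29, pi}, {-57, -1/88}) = Union({-1/88, 1/29, pi}, Integers)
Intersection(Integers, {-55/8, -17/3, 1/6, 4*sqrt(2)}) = EmptySet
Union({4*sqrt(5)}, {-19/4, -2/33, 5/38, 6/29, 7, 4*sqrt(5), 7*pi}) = {-19/4, -2/33, 5/38, 6/29, 7, 4*sqrt(5), 7*pi}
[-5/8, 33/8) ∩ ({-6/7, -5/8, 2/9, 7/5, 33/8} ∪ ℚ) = ℚ ∩ [-5/8, 33/8)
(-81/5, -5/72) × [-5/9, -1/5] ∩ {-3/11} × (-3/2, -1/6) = {-3/11} × [-5/9, -1/5]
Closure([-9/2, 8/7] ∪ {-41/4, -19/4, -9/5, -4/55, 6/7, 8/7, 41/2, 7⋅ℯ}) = {-41/4, -19/4, 41/2, 7⋅ℯ} ∪ [-9/2, 8/7]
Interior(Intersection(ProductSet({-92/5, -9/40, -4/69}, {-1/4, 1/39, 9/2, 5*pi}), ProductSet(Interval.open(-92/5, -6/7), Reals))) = EmptySet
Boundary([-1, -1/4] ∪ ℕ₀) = {-1, -1/4} ∪ (ℕ₀ \ (-1, -1/4))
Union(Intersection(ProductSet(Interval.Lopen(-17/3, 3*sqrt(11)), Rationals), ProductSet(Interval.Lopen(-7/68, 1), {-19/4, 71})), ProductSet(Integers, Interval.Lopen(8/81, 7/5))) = Union(ProductSet(Integers, Interval.Lopen(8/81, 7/5)), ProductSet(Interval.Lopen(-7/68, 1), {-19/4, 71}))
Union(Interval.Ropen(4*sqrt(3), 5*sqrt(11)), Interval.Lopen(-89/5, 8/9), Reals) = Interval(-oo, oo)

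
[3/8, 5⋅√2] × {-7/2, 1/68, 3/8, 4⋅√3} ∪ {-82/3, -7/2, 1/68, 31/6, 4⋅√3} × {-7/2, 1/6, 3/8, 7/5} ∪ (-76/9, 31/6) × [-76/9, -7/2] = ((-76/9, 31/6) × [-76/9, -7/2]) ∪ ({-82/3, -7/2, 1/68, 31/6, 4⋅√3} × {-7/2, 1/6, 3/8, 7/5}) ∪ ([3/8, 5⋅√2] × {-7/2, 1/68, 3/8, 4⋅√3})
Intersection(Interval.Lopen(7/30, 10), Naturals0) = Range(1, 11, 1)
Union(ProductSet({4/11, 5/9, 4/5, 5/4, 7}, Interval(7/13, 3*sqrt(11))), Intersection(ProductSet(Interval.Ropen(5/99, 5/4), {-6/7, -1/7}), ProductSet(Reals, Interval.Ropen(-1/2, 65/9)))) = Union(ProductSet({4/11, 5/9, 4/5, 5/4, 7}, Interval(7/13, 3*sqrt(11))), ProductSet(Interval.Ropen(5/99, 5/4), {-1/7}))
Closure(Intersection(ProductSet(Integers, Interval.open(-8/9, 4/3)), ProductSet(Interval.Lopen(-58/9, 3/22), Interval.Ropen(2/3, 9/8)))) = ProductSet(Range(-6, 1, 1), Interval(2/3, 9/8))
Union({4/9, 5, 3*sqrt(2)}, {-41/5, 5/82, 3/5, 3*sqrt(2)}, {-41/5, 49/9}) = {-41/5, 5/82, 4/9, 3/5, 5, 49/9, 3*sqrt(2)}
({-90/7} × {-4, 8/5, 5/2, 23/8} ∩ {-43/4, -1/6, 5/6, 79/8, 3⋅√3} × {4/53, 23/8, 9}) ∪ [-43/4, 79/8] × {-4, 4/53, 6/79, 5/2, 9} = [-43/4, 79/8] × {-4, 4/53, 6/79, 5/2, 9}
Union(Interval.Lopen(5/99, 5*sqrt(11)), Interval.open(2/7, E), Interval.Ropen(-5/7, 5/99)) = Union(Interval.Ropen(-5/7, 5/99), Interval.Lopen(5/99, 5*sqrt(11)))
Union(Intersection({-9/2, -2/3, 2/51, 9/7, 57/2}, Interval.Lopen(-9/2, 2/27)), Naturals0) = Union({-2/3, 2/51}, Naturals0)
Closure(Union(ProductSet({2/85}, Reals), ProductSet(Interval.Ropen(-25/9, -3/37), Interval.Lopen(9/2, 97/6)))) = Union(ProductSet({2/85}, Reals), ProductSet({-25/9, -3/37}, Interval(9/2, 97/6)), ProductSet(Interval(-25/9, -3/37), {9/2, 97/6}), ProductSet(Interval.Ropen(-25/9, -3/37), Interval.Lopen(9/2, 97/6)))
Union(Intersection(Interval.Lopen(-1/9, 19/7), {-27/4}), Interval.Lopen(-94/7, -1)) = Interval.Lopen(-94/7, -1)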